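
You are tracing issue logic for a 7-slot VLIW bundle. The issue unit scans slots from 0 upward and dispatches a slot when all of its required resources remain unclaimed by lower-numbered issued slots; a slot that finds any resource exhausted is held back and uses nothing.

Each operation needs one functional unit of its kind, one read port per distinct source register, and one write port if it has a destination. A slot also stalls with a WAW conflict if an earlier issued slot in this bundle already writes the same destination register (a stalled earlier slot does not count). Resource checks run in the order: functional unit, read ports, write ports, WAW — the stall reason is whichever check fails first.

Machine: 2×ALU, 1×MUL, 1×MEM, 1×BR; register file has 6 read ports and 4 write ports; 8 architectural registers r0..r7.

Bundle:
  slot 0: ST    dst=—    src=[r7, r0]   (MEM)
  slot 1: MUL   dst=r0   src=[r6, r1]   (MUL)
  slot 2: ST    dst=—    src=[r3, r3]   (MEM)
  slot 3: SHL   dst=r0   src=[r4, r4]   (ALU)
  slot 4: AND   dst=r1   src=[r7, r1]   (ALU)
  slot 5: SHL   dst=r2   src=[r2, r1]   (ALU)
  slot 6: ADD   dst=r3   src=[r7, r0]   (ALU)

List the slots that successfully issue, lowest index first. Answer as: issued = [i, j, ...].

issued = [0, 1, 4]

[0] MEM needs rd=2 wr=0: ok; after: ALU=2 MUL=1 MEM=0 BR=1, R=4, W=4
[1] MUL needs rd=2 wr=1: ok; after: ALU=2 MUL=0 MEM=0 BR=1, R=2, W=3
[2] MEM needs rd=1 wr=0: FU; after: ALU=2 MUL=0 MEM=0 BR=1, R=2, W=3
[3] ALU needs rd=1 wr=1: WAW; after: ALU=2 MUL=0 MEM=0 BR=1, R=2, W=3
[4] ALU needs rd=2 wr=1: ok; after: ALU=1 MUL=0 MEM=0 BR=1, R=0, W=2
[5] ALU needs rd=2 wr=1: RD_PORT; after: ALU=1 MUL=0 MEM=0 BR=1, R=0, W=2
[6] ALU needs rd=2 wr=1: RD_PORT; after: ALU=1 MUL=0 MEM=0 BR=1, R=0, W=2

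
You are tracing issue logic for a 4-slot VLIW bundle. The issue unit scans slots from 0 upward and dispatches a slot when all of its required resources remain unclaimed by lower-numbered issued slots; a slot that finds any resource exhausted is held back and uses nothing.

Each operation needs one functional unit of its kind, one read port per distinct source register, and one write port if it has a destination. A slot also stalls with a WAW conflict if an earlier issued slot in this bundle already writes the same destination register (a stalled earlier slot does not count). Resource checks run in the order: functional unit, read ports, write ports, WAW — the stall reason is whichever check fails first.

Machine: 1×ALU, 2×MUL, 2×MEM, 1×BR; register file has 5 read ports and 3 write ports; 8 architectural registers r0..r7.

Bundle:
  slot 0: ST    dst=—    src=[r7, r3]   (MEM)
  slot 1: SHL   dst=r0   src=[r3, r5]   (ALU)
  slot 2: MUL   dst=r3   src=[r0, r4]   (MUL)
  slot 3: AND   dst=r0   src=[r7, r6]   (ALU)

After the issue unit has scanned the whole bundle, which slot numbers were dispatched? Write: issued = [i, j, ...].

(0) want 1×MEM +2rd +0wr — yes → AL1|MU2|ME1|BR1|rd3|wr3
(1) want 1×ALU +2rd +1wr — yes → AL0|MU2|ME1|BR1|rd1|wr2
(2) want 1×MUL +2rd +1wr — RD_PORT → AL0|MU2|ME1|BR1|rd1|wr2
(3) want 1×ALU +2rd +1wr — FU → AL0|MU2|ME1|BR1|rd1|wr2

issued = [0, 1]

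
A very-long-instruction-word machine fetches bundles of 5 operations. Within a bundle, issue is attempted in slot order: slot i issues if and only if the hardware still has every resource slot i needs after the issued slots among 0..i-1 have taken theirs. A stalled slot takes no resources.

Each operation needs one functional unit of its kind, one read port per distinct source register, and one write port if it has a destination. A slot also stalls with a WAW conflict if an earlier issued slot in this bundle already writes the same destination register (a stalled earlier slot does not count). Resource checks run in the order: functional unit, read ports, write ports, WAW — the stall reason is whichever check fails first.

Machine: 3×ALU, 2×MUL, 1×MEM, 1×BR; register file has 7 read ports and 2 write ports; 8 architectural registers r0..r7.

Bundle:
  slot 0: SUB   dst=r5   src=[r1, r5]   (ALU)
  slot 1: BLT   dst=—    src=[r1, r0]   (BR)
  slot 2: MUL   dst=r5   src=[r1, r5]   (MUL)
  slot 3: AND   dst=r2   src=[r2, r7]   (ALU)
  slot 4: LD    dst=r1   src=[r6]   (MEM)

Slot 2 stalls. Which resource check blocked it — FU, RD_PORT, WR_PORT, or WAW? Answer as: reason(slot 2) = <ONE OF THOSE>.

slot 0 (ALU): ISSUE — free A2,Mu2,Ld1,B1 rp5 wp1
slot 1 (BR): ISSUE — free A2,Mu2,Ld1,B0 rp3 wp1
slot 2 (MUL): stall WAW — free A2,Mu2,Ld1,B0 rp3 wp1
slot 3 (ALU): ISSUE — free A1,Mu2,Ld1,B0 rp1 wp0
slot 4 (MEM): stall WR_PORT — free A1,Mu2,Ld1,B0 rp1 wp0

reason(slot 2) = WAW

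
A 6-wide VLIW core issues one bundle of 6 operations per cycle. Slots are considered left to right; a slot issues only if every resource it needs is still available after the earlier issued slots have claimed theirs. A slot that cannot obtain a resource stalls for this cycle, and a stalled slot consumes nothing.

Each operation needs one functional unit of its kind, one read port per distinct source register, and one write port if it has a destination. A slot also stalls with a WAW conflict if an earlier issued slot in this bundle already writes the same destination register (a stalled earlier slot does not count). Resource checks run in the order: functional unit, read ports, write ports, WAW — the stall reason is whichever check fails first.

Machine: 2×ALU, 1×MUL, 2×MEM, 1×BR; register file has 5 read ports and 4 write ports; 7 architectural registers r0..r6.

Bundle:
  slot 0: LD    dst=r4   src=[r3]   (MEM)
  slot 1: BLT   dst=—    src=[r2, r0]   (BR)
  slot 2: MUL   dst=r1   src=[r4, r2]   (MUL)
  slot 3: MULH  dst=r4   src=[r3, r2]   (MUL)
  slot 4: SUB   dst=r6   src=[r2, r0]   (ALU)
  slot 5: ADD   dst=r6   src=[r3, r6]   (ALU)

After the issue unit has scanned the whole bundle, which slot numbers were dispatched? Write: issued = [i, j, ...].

[0] MEM needs rd=1 wr=1: ok; after: ALU=2 MUL=1 MEM=1 BR=1, R=4, W=3
[1] BR needs rd=2 wr=0: ok; after: ALU=2 MUL=1 MEM=1 BR=0, R=2, W=3
[2] MUL needs rd=2 wr=1: ok; after: ALU=2 MUL=0 MEM=1 BR=0, R=0, W=2
[3] MUL needs rd=2 wr=1: FU; after: ALU=2 MUL=0 MEM=1 BR=0, R=0, W=2
[4] ALU needs rd=2 wr=1: RD_PORT; after: ALU=2 MUL=0 MEM=1 BR=0, R=0, W=2
[5] ALU needs rd=2 wr=1: RD_PORT; after: ALU=2 MUL=0 MEM=1 BR=0, R=0, W=2

issued = [0, 1, 2]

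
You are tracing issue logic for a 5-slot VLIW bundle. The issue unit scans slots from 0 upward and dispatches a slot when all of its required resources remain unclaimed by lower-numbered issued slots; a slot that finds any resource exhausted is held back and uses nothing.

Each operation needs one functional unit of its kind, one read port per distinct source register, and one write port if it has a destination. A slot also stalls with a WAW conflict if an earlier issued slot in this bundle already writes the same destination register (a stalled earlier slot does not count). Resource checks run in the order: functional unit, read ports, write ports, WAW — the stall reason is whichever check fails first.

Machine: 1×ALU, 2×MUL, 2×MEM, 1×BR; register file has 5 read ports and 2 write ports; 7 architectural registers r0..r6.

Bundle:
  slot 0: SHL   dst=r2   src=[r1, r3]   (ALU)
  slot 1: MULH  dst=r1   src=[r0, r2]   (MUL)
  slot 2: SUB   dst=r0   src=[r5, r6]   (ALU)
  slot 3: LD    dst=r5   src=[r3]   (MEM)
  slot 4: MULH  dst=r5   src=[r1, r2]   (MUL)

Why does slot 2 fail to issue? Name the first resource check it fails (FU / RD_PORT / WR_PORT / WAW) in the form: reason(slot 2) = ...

reason(slot 2) = FU

  0. ALU→r2 ⇒ go  {0A/2Mu/2Ld/1B | 3r 1w}
  1. MUL→r1 ⇒ go  {0A/1Mu/2Ld/1B | 1r 0w}
  2. ALU→r0 ⇒ no(FU)  {0A/1Mu/2Ld/1B | 1r 0w}
  3. MEM→r5 ⇒ no(WR_PORT)  {0A/1Mu/2Ld/1B | 1r 0w}
  4. MUL→r5 ⇒ no(RD_PORT)  {0A/1Mu/2Ld/1B | 1r 0w}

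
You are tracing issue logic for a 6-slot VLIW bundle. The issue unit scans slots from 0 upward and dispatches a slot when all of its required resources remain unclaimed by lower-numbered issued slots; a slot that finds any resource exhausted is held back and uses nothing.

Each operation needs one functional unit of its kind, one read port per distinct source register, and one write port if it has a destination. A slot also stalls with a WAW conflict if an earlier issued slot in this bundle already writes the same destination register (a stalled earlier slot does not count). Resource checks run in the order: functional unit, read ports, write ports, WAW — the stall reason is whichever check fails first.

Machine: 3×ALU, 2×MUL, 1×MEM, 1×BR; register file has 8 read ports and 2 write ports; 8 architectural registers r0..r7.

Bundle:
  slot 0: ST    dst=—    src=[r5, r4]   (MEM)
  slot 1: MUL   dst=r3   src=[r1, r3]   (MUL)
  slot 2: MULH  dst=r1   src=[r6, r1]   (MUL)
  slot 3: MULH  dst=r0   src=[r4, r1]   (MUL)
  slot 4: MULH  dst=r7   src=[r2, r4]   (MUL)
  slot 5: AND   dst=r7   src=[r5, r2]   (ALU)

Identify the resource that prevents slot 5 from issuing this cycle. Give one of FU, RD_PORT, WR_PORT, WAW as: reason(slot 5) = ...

reason(slot 5) = WR_PORT

slot 0 (MEM): ISSUE — free A3,Mu2,Ld0,B1 rp6 wp2
slot 1 (MUL): ISSUE — free A3,Mu1,Ld0,B1 rp4 wp1
slot 2 (MUL): ISSUE — free A3,Mu0,Ld0,B1 rp2 wp0
slot 3 (MUL): stall FU — free A3,Mu0,Ld0,B1 rp2 wp0
slot 4 (MUL): stall FU — free A3,Mu0,Ld0,B1 rp2 wp0
slot 5 (ALU): stall WR_PORT — free A3,Mu0,Ld0,B1 rp2 wp0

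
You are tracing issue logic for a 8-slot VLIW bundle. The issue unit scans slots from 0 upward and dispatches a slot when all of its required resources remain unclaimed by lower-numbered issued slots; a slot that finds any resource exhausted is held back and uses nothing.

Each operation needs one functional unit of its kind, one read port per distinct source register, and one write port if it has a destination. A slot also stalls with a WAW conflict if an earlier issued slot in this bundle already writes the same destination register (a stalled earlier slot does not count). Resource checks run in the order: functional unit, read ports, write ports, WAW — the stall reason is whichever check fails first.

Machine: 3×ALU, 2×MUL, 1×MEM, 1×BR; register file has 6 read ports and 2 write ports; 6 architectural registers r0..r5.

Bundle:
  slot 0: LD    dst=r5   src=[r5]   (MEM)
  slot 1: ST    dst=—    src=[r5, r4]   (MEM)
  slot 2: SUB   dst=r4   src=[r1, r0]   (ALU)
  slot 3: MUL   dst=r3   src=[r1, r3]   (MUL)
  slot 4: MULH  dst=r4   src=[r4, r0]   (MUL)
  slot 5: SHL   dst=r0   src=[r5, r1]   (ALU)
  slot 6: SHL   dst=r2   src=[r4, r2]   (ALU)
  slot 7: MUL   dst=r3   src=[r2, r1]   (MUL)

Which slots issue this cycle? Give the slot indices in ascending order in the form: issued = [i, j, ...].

  0. MEM→r5 ⇒ go  {3A/2Mu/0Ld/1B | 5r 1w}
  1. MEM ⇒ no(FU)  {3A/2Mu/0Ld/1B | 5r 1w}
  2. ALU→r4 ⇒ go  {2A/2Mu/0Ld/1B | 3r 0w}
  3. MUL→r3 ⇒ no(WR_PORT)  {2A/2Mu/0Ld/1B | 3r 0w}
  4. MUL→r4 ⇒ no(WR_PORT)  {2A/2Mu/0Ld/1B | 3r 0w}
  5. ALU→r0 ⇒ no(WR_PORT)  {2A/2Mu/0Ld/1B | 3r 0w}
  6. ALU→r2 ⇒ no(WR_PORT)  {2A/2Mu/0Ld/1B | 3r 0w}
  7. MUL→r3 ⇒ no(WR_PORT)  {2A/2Mu/0Ld/1B | 3r 0w}

issued = [0, 2]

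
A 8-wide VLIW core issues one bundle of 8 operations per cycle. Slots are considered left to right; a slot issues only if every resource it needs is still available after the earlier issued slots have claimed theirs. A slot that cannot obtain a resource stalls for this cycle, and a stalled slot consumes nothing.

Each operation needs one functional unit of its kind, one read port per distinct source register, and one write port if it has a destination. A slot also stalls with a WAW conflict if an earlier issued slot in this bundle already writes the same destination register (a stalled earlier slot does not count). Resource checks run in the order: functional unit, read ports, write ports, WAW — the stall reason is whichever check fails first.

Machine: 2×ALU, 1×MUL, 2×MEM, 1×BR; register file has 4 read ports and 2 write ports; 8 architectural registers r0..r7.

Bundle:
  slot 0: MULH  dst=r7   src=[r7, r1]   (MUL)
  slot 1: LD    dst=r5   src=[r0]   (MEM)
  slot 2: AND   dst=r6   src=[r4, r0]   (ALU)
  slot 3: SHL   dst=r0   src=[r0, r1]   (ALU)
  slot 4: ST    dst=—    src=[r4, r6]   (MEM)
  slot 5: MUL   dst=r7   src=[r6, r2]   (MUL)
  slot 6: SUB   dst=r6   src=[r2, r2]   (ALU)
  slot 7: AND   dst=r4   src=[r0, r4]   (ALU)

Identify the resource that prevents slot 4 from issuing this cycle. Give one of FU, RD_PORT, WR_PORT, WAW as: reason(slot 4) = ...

reason(slot 4) = RD_PORT

[0] MUL needs rd=2 wr=1: ok; after: ALU=2 MUL=0 MEM=2 BR=1, R=2, W=1
[1] MEM needs rd=1 wr=1: ok; after: ALU=2 MUL=0 MEM=1 BR=1, R=1, W=0
[2] ALU needs rd=2 wr=1: RD_PORT; after: ALU=2 MUL=0 MEM=1 BR=1, R=1, W=0
[3] ALU needs rd=2 wr=1: RD_PORT; after: ALU=2 MUL=0 MEM=1 BR=1, R=1, W=0
[4] MEM needs rd=2 wr=0: RD_PORT; after: ALU=2 MUL=0 MEM=1 BR=1, R=1, W=0
[5] MUL needs rd=2 wr=1: FU; after: ALU=2 MUL=0 MEM=1 BR=1, R=1, W=0
[6] ALU needs rd=1 wr=1: WR_PORT; after: ALU=2 MUL=0 MEM=1 BR=1, R=1, W=0
[7] ALU needs rd=2 wr=1: RD_PORT; after: ALU=2 MUL=0 MEM=1 BR=1, R=1, W=0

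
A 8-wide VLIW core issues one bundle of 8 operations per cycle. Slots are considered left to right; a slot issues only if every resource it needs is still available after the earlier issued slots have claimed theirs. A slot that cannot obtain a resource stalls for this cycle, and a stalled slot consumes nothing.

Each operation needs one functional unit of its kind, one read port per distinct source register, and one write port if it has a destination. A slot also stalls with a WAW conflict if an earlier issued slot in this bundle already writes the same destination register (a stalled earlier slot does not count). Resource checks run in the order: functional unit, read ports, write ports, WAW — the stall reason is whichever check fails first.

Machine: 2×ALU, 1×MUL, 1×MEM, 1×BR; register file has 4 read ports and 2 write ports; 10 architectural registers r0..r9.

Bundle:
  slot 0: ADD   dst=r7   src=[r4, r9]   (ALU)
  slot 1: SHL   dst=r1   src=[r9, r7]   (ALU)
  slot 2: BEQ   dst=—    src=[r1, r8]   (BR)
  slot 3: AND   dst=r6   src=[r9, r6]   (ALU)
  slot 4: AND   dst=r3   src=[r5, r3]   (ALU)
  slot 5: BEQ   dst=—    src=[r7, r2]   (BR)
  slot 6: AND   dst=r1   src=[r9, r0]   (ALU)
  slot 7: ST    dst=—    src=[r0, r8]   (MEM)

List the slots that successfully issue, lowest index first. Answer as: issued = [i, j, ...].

#0 ALU src=r4,r9 dispatched  <A:1 Mu:1 Ld:1 B:1 rd:2 wr:1>
#1 ALU src=r9,r7 dispatched  <A:0 Mu:1 Ld:1 B:1 rd:0 wr:0>
#2 BR src=r1,r8 held:RD_PORT  <A:0 Mu:1 Ld:1 B:1 rd:0 wr:0>
#3 ALU src=r9,r6 held:FU  <A:0 Mu:1 Ld:1 B:1 rd:0 wr:0>
#4 ALU src=r5,r3 held:FU  <A:0 Mu:1 Ld:1 B:1 rd:0 wr:0>
#5 BR src=r7,r2 held:RD_PORT  <A:0 Mu:1 Ld:1 B:1 rd:0 wr:0>
#6 ALU src=r9,r0 held:FU  <A:0 Mu:1 Ld:1 B:1 rd:0 wr:0>
#7 MEM src=r0,r8 held:RD_PORT  <A:0 Mu:1 Ld:1 B:1 rd:0 wr:0>

issued = [0, 1]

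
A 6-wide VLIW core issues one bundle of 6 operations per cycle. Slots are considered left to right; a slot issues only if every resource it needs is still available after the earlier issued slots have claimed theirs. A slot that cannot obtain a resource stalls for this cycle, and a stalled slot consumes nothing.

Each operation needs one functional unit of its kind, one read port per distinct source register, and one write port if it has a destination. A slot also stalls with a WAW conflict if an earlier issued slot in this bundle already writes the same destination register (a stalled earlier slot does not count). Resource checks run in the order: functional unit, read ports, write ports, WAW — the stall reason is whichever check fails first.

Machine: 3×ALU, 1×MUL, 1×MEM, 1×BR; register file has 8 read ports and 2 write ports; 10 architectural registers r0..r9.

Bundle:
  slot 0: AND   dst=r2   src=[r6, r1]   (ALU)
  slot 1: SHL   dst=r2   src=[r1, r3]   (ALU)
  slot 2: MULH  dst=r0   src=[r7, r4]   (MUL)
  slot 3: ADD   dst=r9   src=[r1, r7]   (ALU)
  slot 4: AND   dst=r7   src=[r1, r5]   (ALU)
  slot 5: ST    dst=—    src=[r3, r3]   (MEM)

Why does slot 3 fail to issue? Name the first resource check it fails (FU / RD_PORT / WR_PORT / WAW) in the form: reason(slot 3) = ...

reason(slot 3) = WR_PORT

[0] ALU needs rd=2 wr=1: ok; after: ALU=2 MUL=1 MEM=1 BR=1, R=6, W=1
[1] ALU needs rd=2 wr=1: WAW; after: ALU=2 MUL=1 MEM=1 BR=1, R=6, W=1
[2] MUL needs rd=2 wr=1: ok; after: ALU=2 MUL=0 MEM=1 BR=1, R=4, W=0
[3] ALU needs rd=2 wr=1: WR_PORT; after: ALU=2 MUL=0 MEM=1 BR=1, R=4, W=0
[4] ALU needs rd=2 wr=1: WR_PORT; after: ALU=2 MUL=0 MEM=1 BR=1, R=4, W=0
[5] MEM needs rd=1 wr=0: ok; after: ALU=2 MUL=0 MEM=0 BR=1, R=3, W=0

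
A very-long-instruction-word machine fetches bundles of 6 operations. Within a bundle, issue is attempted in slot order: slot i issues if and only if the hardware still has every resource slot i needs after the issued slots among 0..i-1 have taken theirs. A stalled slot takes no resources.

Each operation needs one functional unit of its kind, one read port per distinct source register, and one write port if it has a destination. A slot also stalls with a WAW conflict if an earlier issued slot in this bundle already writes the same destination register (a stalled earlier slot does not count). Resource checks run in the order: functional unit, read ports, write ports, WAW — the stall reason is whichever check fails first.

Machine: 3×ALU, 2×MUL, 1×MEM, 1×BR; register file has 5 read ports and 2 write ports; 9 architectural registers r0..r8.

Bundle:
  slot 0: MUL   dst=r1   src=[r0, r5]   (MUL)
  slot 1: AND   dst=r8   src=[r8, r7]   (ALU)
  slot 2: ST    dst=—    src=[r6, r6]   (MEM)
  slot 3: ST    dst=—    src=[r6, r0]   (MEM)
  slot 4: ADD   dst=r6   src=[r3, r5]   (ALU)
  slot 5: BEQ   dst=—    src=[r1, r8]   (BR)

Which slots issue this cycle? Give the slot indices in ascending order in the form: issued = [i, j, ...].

#0 MUL src=r0,r5 dispatched  <A:3 Mu:1 Ld:1 B:1 rd:3 wr:1>
#1 ALU src=r8,r7 dispatched  <A:2 Mu:1 Ld:1 B:1 rd:1 wr:0>
#2 MEM src=r6,r6 dispatched  <A:2 Mu:1 Ld:0 B:1 rd:0 wr:0>
#3 MEM src=r6,r0 held:FU  <A:2 Mu:1 Ld:0 B:1 rd:0 wr:0>
#4 ALU src=r3,r5 held:RD_PORT  <A:2 Mu:1 Ld:0 B:1 rd:0 wr:0>
#5 BR src=r1,r8 held:RD_PORT  <A:2 Mu:1 Ld:0 B:1 rd:0 wr:0>

issued = [0, 1, 2]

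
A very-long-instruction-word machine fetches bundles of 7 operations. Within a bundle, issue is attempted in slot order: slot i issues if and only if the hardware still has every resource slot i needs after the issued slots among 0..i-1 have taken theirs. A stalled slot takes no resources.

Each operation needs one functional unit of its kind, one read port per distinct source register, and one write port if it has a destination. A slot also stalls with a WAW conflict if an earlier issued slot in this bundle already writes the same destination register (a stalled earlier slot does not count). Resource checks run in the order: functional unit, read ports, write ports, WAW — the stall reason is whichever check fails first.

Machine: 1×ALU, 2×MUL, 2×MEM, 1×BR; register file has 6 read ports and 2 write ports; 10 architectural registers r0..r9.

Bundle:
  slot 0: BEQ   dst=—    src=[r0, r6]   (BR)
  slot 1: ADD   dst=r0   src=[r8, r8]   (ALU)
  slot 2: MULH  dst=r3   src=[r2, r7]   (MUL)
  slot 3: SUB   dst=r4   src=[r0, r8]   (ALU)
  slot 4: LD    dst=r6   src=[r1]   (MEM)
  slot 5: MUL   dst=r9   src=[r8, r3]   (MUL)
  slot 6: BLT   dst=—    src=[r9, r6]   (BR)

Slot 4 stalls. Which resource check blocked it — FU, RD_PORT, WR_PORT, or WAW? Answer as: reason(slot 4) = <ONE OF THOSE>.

  0. BR ⇒ go  {1A/2Mu/2Ld/0B | 4r 2w}
  1. ALU→r0 ⇒ go  {0A/2Mu/2Ld/0B | 3r 1w}
  2. MUL→r3 ⇒ go  {0A/1Mu/2Ld/0B | 1r 0w}
  3. ALU→r4 ⇒ no(FU)  {0A/1Mu/2Ld/0B | 1r 0w}
  4. MEM→r6 ⇒ no(WR_PORT)  {0A/1Mu/2Ld/0B | 1r 0w}
  5. MUL→r9 ⇒ no(RD_PORT)  {0A/1Mu/2Ld/0B | 1r 0w}
  6. BR ⇒ no(FU)  {0A/1Mu/2Ld/0B | 1r 0w}

reason(slot 4) = WR_PORT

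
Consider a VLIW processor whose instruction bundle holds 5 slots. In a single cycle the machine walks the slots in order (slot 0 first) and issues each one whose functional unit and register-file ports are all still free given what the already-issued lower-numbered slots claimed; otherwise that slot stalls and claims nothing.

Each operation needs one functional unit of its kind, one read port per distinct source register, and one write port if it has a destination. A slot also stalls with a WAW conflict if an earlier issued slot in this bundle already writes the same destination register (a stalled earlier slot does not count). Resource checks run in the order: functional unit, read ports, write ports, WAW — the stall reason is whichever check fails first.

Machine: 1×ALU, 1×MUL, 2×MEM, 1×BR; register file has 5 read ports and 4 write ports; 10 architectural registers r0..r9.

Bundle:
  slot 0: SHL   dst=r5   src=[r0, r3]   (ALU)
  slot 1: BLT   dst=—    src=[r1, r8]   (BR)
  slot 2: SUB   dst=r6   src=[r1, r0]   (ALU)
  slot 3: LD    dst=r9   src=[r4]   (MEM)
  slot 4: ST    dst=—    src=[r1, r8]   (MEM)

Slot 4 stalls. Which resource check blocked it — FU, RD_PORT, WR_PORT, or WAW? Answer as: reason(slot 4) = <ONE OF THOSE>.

reason(slot 4) = RD_PORT

#0 ALU src=r0,r3 dispatched  <A:0 Mu:1 Ld:2 B:1 rd:3 wr:3>
#1 BR src=r1,r8 dispatched  <A:0 Mu:1 Ld:2 B:0 rd:1 wr:3>
#2 ALU src=r1,r0 held:FU  <A:0 Mu:1 Ld:2 B:0 rd:1 wr:3>
#3 MEM src=r4 dispatched  <A:0 Mu:1 Ld:1 B:0 rd:0 wr:2>
#4 MEM src=r1,r8 held:RD_PORT  <A:0 Mu:1 Ld:1 B:0 rd:0 wr:2>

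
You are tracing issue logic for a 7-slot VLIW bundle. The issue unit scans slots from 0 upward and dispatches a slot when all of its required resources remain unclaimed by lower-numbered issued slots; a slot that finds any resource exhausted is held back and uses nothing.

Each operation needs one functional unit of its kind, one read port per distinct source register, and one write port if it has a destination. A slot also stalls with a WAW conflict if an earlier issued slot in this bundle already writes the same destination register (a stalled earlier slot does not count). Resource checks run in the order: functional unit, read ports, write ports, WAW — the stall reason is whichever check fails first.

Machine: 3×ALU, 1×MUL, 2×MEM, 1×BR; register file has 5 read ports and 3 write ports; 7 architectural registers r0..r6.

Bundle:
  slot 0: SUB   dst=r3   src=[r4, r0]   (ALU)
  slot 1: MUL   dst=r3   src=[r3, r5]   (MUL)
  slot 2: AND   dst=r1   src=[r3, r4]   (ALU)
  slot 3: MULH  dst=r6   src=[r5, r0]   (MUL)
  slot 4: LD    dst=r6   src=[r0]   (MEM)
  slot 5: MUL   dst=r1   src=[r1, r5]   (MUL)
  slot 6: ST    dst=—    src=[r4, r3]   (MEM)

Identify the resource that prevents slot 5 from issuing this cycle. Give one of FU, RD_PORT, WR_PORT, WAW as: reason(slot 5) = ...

reason(slot 5) = RD_PORT

(0) want 1×ALU +2rd +1wr — yes → AL2|MU1|ME2|BR1|rd3|wr2
(1) want 1×MUL +2rd +1wr — WAW → AL2|MU1|ME2|BR1|rd3|wr2
(2) want 1×ALU +2rd +1wr — yes → AL1|MU1|ME2|BR1|rd1|wr1
(3) want 1×MUL +2rd +1wr — RD_PORT → AL1|MU1|ME2|BR1|rd1|wr1
(4) want 1×MEM +1rd +1wr — yes → AL1|MU1|ME1|BR1|rd0|wr0
(5) want 1×MUL +2rd +1wr — RD_PORT → AL1|MU1|ME1|BR1|rd0|wr0
(6) want 1×MEM +2rd +0wr — RD_PORT → AL1|MU1|ME1|BR1|rd0|wr0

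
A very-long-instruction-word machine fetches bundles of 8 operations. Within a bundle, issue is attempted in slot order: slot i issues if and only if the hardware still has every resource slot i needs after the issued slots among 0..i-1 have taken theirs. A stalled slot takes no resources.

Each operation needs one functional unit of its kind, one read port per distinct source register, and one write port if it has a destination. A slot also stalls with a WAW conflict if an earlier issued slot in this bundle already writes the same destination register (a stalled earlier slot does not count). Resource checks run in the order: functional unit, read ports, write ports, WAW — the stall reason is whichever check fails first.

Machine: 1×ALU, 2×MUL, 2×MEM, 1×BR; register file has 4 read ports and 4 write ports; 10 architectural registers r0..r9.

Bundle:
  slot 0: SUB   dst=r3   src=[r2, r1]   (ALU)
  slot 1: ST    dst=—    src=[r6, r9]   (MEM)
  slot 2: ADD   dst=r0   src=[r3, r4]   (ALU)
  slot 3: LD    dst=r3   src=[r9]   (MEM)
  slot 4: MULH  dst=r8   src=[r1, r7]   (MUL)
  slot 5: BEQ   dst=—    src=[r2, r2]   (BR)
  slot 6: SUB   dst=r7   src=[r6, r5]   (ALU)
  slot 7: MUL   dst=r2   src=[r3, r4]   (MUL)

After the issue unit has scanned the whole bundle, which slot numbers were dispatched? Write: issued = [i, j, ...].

issued = [0, 1]

[0] ALU needs rd=2 wr=1: ok; after: ALU=0 MUL=2 MEM=2 BR=1, R=2, W=3
[1] MEM needs rd=2 wr=0: ok; after: ALU=0 MUL=2 MEM=1 BR=1, R=0, W=3
[2] ALU needs rd=2 wr=1: FU; after: ALU=0 MUL=2 MEM=1 BR=1, R=0, W=3
[3] MEM needs rd=1 wr=1: RD_PORT; after: ALU=0 MUL=2 MEM=1 BR=1, R=0, W=3
[4] MUL needs rd=2 wr=1: RD_PORT; after: ALU=0 MUL=2 MEM=1 BR=1, R=0, W=3
[5] BR needs rd=1 wr=0: RD_PORT; after: ALU=0 MUL=2 MEM=1 BR=1, R=0, W=3
[6] ALU needs rd=2 wr=1: FU; after: ALU=0 MUL=2 MEM=1 BR=1, R=0, W=3
[7] MUL needs rd=2 wr=1: RD_PORT; after: ALU=0 MUL=2 MEM=1 BR=1, R=0, W=3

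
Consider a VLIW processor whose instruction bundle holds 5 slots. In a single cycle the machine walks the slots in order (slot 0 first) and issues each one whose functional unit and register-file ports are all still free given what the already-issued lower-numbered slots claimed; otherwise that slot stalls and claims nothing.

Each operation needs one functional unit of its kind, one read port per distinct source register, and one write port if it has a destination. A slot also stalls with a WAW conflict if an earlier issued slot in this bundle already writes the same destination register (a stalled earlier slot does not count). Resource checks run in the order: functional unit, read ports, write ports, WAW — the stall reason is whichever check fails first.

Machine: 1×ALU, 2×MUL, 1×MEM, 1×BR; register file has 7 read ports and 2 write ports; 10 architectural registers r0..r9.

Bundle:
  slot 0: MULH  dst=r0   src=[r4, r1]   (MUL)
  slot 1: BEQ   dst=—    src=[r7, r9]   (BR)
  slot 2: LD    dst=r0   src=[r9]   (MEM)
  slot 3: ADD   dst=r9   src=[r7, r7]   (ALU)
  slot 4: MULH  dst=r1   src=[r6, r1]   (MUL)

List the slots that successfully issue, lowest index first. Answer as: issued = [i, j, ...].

#0 MUL src=r4,r1 dispatched  <A:1 Mu:1 Ld:1 B:1 rd:5 wr:1>
#1 BR src=r7,r9 dispatched  <A:1 Mu:1 Ld:1 B:0 rd:3 wr:1>
#2 MEM src=r9 held:WAW  <A:1 Mu:1 Ld:1 B:0 rd:3 wr:1>
#3 ALU src=r7,r7 dispatched  <A:0 Mu:1 Ld:1 B:0 rd:2 wr:0>
#4 MUL src=r6,r1 held:WR_PORT  <A:0 Mu:1 Ld:1 B:0 rd:2 wr:0>

issued = [0, 1, 3]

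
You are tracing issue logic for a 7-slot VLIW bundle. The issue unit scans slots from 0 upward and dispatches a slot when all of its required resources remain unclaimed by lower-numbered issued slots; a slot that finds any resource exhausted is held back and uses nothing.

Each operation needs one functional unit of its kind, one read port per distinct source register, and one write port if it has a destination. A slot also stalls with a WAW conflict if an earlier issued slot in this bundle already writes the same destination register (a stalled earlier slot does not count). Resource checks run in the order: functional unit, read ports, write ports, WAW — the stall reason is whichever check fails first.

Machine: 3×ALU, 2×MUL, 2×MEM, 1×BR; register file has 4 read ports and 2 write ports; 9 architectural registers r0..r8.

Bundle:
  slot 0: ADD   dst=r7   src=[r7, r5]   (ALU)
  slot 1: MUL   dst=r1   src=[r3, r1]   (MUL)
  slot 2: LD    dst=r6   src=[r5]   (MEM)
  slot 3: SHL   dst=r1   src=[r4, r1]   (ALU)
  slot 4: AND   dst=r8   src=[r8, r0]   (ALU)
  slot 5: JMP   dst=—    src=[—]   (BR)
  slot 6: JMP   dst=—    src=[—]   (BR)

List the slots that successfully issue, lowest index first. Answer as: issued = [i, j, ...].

[0] ALU needs rd=2 wr=1: ok; after: ALU=2 MUL=2 MEM=2 BR=1, R=2, W=1
[1] MUL needs rd=2 wr=1: ok; after: ALU=2 MUL=1 MEM=2 BR=1, R=0, W=0
[2] MEM needs rd=1 wr=1: RD_PORT; after: ALU=2 MUL=1 MEM=2 BR=1, R=0, W=0
[3] ALU needs rd=2 wr=1: RD_PORT; after: ALU=2 MUL=1 MEM=2 BR=1, R=0, W=0
[4] ALU needs rd=2 wr=1: RD_PORT; after: ALU=2 MUL=1 MEM=2 BR=1, R=0, W=0
[5] BR needs rd=0 wr=0: ok; after: ALU=2 MUL=1 MEM=2 BR=0, R=0, W=0
[6] BR needs rd=0 wr=0: FU; after: ALU=2 MUL=1 MEM=2 BR=0, R=0, W=0

issued = [0, 1, 5]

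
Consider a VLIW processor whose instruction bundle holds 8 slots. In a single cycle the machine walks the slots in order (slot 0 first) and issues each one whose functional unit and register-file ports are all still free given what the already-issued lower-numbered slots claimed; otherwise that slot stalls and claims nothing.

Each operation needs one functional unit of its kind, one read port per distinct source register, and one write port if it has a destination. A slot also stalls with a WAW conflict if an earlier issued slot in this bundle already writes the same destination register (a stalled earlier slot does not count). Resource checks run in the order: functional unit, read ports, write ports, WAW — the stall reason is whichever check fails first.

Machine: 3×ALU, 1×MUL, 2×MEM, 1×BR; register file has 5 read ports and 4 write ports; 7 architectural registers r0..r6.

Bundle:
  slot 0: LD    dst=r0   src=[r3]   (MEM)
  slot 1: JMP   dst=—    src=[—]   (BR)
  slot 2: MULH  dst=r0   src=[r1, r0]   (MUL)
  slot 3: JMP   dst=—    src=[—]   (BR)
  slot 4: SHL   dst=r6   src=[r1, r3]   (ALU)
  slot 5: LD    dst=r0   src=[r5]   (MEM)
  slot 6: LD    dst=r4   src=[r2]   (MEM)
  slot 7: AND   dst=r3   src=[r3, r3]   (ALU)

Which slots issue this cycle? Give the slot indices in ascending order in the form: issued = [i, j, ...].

issued = [0, 1, 4, 6, 7]

(0) want 1×MEM +1rd +1wr — yes → AL3|MU1|ME1|BR1|rd4|wr3
(1) want 1×BR +0rd +0wr — yes → AL3|MU1|ME1|BR0|rd4|wr3
(2) want 1×MUL +2rd +1wr — WAW → AL3|MU1|ME1|BR0|rd4|wr3
(3) want 1×BR +0rd +0wr — FU → AL3|MU1|ME1|BR0|rd4|wr3
(4) want 1×ALU +2rd +1wr — yes → AL2|MU1|ME1|BR0|rd2|wr2
(5) want 1×MEM +1rd +1wr — WAW → AL2|MU1|ME1|BR0|rd2|wr2
(6) want 1×MEM +1rd +1wr — yes → AL2|MU1|ME0|BR0|rd1|wr1
(7) want 1×ALU +1rd +1wr — yes → AL1|MU1|ME0|BR0|rd0|wr0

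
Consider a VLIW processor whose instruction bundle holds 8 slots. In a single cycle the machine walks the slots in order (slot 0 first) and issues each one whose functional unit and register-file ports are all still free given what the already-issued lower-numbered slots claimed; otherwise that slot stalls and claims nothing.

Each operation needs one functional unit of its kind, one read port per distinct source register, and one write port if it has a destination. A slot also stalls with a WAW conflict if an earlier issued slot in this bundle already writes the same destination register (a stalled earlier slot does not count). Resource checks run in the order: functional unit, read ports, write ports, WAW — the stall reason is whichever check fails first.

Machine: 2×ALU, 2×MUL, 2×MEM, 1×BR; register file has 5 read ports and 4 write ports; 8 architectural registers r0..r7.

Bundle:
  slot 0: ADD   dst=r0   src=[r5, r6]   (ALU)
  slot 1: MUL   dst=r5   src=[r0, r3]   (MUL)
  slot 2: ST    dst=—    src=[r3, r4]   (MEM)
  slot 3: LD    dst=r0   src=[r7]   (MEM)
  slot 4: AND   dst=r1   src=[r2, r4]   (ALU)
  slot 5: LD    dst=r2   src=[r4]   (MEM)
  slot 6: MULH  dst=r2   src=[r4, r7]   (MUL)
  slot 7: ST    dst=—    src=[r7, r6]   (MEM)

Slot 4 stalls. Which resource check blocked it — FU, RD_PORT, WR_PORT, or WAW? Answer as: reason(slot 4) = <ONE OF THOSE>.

[0] ALU needs rd=2 wr=1: ok; after: ALU=1 MUL=2 MEM=2 BR=1, R=3, W=3
[1] MUL needs rd=2 wr=1: ok; after: ALU=1 MUL=1 MEM=2 BR=1, R=1, W=2
[2] MEM needs rd=2 wr=0: RD_PORT; after: ALU=1 MUL=1 MEM=2 BR=1, R=1, W=2
[3] MEM needs rd=1 wr=1: WAW; after: ALU=1 MUL=1 MEM=2 BR=1, R=1, W=2
[4] ALU needs rd=2 wr=1: RD_PORT; after: ALU=1 MUL=1 MEM=2 BR=1, R=1, W=2
[5] MEM needs rd=1 wr=1: ok; after: ALU=1 MUL=1 MEM=1 BR=1, R=0, W=1
[6] MUL needs rd=2 wr=1: RD_PORT; after: ALU=1 MUL=1 MEM=1 BR=1, R=0, W=1
[7] MEM needs rd=2 wr=0: RD_PORT; after: ALU=1 MUL=1 MEM=1 BR=1, R=0, W=1

reason(slot 4) = RD_PORT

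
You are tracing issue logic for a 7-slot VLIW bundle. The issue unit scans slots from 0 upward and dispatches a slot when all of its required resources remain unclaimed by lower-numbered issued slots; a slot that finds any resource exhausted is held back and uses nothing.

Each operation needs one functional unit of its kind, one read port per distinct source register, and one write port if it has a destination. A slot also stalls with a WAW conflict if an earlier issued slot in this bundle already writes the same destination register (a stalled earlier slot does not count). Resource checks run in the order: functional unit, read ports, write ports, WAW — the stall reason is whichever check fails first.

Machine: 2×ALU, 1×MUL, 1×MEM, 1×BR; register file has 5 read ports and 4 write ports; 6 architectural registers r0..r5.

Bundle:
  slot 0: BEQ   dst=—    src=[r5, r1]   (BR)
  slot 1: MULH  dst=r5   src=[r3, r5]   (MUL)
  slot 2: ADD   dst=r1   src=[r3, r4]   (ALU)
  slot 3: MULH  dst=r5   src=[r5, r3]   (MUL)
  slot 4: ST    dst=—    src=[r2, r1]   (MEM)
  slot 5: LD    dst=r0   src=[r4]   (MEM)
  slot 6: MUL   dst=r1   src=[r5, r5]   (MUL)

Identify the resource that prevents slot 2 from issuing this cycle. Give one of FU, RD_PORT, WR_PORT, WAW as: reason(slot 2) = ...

reason(slot 2) = RD_PORT

  0. BR ⇒ go  {2A/1Mu/1Ld/0B | 3r 4w}
  1. MUL→r5 ⇒ go  {2A/0Mu/1Ld/0B | 1r 3w}
  2. ALU→r1 ⇒ no(RD_PORT)  {2A/0Mu/1Ld/0B | 1r 3w}
  3. MUL→r5 ⇒ no(FU)  {2A/0Mu/1Ld/0B | 1r 3w}
  4. MEM ⇒ no(RD_PORT)  {2A/0Mu/1Ld/0B | 1r 3w}
  5. MEM→r0 ⇒ go  {2A/0Mu/0Ld/0B | 0r 2w}
  6. MUL→r1 ⇒ no(FU)  {2A/0Mu/0Ld/0B | 0r 2w}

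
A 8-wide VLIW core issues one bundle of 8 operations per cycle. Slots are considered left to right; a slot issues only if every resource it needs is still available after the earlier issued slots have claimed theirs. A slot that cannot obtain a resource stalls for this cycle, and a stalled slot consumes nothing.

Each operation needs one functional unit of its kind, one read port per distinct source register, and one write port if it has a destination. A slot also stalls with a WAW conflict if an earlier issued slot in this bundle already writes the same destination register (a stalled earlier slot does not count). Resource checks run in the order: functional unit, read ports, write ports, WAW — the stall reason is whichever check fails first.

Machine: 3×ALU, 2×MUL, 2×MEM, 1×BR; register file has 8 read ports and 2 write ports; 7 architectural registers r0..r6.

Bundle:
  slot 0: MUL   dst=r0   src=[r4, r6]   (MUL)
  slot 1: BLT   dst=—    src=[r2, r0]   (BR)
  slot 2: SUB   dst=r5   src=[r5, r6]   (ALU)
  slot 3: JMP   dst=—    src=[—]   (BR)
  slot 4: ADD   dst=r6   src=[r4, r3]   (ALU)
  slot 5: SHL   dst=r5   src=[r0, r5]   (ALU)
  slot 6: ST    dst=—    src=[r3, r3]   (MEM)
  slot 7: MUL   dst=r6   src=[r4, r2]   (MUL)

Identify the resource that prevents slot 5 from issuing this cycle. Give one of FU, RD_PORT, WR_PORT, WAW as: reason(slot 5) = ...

(0) want 1×MUL +2rd +1wr — yes → AL3|MU1|ME2|BR1|rd6|wr1
(1) want 1×BR +2rd +0wr — yes → AL3|MU1|ME2|BR0|rd4|wr1
(2) want 1×ALU +2rd +1wr — yes → AL2|MU1|ME2|BR0|rd2|wr0
(3) want 1×BR +0rd +0wr — FU → AL2|MU1|ME2|BR0|rd2|wr0
(4) want 1×ALU +2rd +1wr — WR_PORT → AL2|MU1|ME2|BR0|rd2|wr0
(5) want 1×ALU +2rd +1wr — WR_PORT → AL2|MU1|ME2|BR0|rd2|wr0
(6) want 1×MEM +1rd +0wr — yes → AL2|MU1|ME1|BR0|rd1|wr0
(7) want 1×MUL +2rd +1wr — RD_PORT → AL2|MU1|ME1|BR0|rd1|wr0

reason(slot 5) = WR_PORT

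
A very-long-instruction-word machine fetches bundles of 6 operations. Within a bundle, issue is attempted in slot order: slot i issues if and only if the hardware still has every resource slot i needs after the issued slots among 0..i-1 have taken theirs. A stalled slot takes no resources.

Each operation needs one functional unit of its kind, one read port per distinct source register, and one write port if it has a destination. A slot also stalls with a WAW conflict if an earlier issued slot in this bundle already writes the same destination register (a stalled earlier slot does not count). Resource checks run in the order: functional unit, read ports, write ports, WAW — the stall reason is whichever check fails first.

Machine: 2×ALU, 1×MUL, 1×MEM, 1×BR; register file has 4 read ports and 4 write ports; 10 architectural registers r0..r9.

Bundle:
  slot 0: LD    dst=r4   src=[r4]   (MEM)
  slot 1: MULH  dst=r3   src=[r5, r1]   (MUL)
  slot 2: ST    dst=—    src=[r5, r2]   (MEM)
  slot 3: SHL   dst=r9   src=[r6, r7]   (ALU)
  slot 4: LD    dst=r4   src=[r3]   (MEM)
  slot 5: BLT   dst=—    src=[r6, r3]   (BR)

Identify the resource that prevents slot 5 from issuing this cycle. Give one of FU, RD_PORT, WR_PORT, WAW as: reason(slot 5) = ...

reason(slot 5) = RD_PORT

slot 0 (MEM): ISSUE — free A2,Mu1,Ld0,B1 rp3 wp3
slot 1 (MUL): ISSUE — free A2,Mu0,Ld0,B1 rp1 wp2
slot 2 (MEM): stall FU — free A2,Mu0,Ld0,B1 rp1 wp2
slot 3 (ALU): stall RD_PORT — free A2,Mu0,Ld0,B1 rp1 wp2
slot 4 (MEM): stall FU — free A2,Mu0,Ld0,B1 rp1 wp2
slot 5 (BR): stall RD_PORT — free A2,Mu0,Ld0,B1 rp1 wp2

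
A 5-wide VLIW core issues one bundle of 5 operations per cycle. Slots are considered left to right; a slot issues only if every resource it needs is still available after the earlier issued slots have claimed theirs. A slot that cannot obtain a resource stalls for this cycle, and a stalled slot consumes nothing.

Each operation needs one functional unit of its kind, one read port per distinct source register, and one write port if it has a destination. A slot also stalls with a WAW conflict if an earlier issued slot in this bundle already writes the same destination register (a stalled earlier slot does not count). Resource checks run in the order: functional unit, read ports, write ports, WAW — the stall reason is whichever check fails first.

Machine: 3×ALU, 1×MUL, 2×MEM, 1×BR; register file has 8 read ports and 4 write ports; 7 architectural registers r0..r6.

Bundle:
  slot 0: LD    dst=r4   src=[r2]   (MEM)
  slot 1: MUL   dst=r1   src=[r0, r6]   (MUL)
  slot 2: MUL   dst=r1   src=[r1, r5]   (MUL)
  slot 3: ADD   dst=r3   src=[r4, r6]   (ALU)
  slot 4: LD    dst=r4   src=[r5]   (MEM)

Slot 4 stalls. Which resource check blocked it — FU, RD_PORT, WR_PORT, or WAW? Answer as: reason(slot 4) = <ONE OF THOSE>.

reason(slot 4) = WAW

slot 0 (MEM): ISSUE — free A3,Mu1,Ld1,B1 rp7 wp3
slot 1 (MUL): ISSUE — free A3,Mu0,Ld1,B1 rp5 wp2
slot 2 (MUL): stall FU — free A3,Mu0,Ld1,B1 rp5 wp2
slot 3 (ALU): ISSUE — free A2,Mu0,Ld1,B1 rp3 wp1
slot 4 (MEM): stall WAW — free A2,Mu0,Ld1,B1 rp3 wp1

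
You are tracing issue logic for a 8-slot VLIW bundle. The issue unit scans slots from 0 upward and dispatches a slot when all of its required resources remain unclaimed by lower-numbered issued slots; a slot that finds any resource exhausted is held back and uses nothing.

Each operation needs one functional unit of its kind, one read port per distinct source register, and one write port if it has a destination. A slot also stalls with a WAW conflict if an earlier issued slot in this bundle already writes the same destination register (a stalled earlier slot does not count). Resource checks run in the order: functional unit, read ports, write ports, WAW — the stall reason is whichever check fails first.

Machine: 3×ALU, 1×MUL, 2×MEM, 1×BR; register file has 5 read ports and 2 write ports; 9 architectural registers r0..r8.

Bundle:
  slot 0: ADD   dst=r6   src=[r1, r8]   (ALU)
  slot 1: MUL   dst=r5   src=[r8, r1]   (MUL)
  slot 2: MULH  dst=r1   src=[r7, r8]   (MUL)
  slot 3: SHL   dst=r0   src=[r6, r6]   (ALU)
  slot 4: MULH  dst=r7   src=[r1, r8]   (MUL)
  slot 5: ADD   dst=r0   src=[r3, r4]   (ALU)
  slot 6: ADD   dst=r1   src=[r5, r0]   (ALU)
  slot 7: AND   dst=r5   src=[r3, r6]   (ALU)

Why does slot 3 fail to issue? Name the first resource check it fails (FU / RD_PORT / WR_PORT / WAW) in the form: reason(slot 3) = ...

reason(slot 3) = WR_PORT

(0) want 1×ALU +2rd +1wr — yes → AL2|MU1|ME2|BR1|rd3|wr1
(1) want 1×MUL +2rd +1wr — yes → AL2|MU0|ME2|BR1|rd1|wr0
(2) want 1×MUL +2rd +1wr — FU → AL2|MU0|ME2|BR1|rd1|wr0
(3) want 1×ALU +1rd +1wr — WR_PORT → AL2|MU0|ME2|BR1|rd1|wr0
(4) want 1×MUL +2rd +1wr — FU → AL2|MU0|ME2|BR1|rd1|wr0
(5) want 1×ALU +2rd +1wr — RD_PORT → AL2|MU0|ME2|BR1|rd1|wr0
(6) want 1×ALU +2rd +1wr — RD_PORT → AL2|MU0|ME2|BR1|rd1|wr0
(7) want 1×ALU +2rd +1wr — RD_PORT → AL2|MU0|ME2|BR1|rd1|wr0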